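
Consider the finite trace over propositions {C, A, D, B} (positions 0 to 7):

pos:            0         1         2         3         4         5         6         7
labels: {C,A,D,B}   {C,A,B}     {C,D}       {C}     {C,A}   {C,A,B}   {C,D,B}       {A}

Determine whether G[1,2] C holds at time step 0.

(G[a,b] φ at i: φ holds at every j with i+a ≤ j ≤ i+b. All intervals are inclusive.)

Holds

Check C at every j in [1,2]:
  j=1: true
  j=2: true
All positions satisfy it → formula holds.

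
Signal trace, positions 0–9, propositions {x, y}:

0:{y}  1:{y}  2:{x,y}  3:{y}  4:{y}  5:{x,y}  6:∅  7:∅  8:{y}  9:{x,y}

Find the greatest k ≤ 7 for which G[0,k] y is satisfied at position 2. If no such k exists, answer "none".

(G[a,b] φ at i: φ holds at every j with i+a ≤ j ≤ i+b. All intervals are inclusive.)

y must hold from j=2 onward; find where it first fails.
  j=2: holds
  j=3: holds
  j=4: holds
  j=5: holds
  j=6: fails
Holds on [2,5], so largest k = 3.

3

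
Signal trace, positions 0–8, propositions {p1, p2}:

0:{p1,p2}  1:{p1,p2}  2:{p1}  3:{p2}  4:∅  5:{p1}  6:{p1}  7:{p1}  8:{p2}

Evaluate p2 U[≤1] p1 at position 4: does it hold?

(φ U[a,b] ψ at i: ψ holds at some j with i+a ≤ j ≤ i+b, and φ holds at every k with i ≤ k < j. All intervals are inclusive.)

False

Need some j in [4,5] with p1, and p2 at every k in [4,j-1].
  j=4: p1 false.
  j=5: p1 holds, but p2 fails at k=4 → not this j.
No j in the window works → until fails.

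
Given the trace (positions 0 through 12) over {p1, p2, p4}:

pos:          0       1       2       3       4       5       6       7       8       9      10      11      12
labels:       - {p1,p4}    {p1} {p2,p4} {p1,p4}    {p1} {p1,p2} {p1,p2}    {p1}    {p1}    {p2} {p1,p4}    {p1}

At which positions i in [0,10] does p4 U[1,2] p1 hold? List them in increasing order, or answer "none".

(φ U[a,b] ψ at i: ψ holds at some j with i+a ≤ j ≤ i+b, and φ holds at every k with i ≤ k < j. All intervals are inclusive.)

1, 3, 4

Evaluate at each i in [0,10]:
  i=0: ✗ (lhs fails at k=0 before rhs at j=1)
  i=1: ✓ (rhs at j=2; lhs holds on [1,1])
  i=2: ✗ (lhs fails at k=2 before rhs at j=4)
  i=3: ✓ (rhs at j=4; lhs holds on [3,3])
  i=4: ✓ (rhs at j=5; lhs holds on [4,4])
  i=5: ✗ (lhs fails at k=5 before rhs at j=6)
  i=6: ✗ (lhs fails at k=6 before rhs at j=7)
  i=7: ✗ (lhs fails at k=7 before rhs at j=8)
  i=8: ✗ (lhs fails at k=8 before rhs at j=9)
  i=9: ✗ (lhs fails at k=9 before rhs at j=11)
  i=10: ✗ (lhs fails at k=10 before rhs at j=11)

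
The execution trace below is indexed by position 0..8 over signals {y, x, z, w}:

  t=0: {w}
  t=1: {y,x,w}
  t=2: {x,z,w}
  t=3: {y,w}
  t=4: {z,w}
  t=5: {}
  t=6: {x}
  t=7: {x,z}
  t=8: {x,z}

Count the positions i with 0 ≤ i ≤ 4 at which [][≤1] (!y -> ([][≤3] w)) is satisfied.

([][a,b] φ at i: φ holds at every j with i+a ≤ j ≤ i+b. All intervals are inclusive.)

Evaluate at each i in [0,4]:
  i=0: ✓ (all of [0,1])
  i=1: ✗ (fails at j=2)
  i=2: ✗ (fails at j=2)
  i=3: ✗ (fails at j=4)
  i=4: ✗ (fails at j=4)
Positions where it holds: {0} → 1.

1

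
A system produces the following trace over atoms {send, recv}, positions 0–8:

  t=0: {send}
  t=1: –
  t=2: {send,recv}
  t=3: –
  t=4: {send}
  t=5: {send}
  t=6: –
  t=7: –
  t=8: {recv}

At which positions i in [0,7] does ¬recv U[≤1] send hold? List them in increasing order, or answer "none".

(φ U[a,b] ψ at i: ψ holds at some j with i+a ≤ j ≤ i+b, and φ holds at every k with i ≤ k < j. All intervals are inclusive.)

0, 1, 2, 3, 4, 5

Evaluate at each i in [0,7]:
  i=0: ✓ (rhs at j=0)
  i=1: ✓ (rhs at j=2; lhs holds on [1,1])
  i=2: ✓ (rhs at j=2)
  i=3: ✓ (rhs at j=4; lhs holds on [3,3])
  i=4: ✓ (rhs at j=4)
  i=5: ✓ (rhs at j=5)
  i=6: ✗ (no rhs in [6,7])
  i=7: ✗ (no rhs in [7,8])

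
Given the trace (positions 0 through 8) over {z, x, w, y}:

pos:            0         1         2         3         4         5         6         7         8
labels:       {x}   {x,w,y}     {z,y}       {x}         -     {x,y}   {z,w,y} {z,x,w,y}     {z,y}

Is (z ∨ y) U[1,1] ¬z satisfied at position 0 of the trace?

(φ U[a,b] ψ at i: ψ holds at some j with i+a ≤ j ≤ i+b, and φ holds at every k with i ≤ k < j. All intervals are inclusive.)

Does not hold

Need some j in [1,1] with ¬z, and (z ∨ y) at every k in [0,j-1].
  j=1: ¬z holds, but (z ∨ y) fails at k=0 → not this j.
No j in the window works → until fails.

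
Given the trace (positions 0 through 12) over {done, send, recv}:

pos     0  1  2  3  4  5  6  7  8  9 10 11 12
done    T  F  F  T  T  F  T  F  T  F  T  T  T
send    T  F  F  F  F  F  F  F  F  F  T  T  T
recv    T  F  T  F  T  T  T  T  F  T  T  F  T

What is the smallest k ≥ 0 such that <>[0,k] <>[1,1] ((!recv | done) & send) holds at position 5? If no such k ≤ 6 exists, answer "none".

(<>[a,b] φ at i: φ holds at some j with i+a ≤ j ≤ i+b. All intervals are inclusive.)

4

Scan j = 5,6,… for <>[1,1] ((!recv | done) & send):
  j=5: fails
  j=6: fails
  j=7: fails
  j=8: fails
  j=9: holds
First hit at j=9, so smallest k = 9-5 = 4.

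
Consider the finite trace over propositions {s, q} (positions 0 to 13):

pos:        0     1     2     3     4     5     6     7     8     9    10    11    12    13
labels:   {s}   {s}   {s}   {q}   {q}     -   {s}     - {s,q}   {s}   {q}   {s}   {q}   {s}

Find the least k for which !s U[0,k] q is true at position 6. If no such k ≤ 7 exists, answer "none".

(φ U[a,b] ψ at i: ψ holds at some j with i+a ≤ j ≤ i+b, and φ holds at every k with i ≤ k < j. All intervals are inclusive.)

Need earliest j ≥ 6 with q, and !s at every k in [6,j-1].
  j=6: rhs fails.
  j=7: rhs fails.
  j=8: rhs holds but lhs fails at k=6.
  j=9: rhs fails.
  j=10: rhs holds but lhs fails at k=6.
  j=11: rhs fails.
  j=12: rhs holds but lhs fails at k=6.
  j=13: rhs fails.
No witness within the range → none.

none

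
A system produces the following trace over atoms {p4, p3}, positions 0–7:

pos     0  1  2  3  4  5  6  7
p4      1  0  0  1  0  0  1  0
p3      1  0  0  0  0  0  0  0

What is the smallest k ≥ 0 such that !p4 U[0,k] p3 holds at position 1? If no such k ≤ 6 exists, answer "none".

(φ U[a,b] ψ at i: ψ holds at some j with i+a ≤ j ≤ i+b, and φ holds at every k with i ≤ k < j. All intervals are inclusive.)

Need earliest j ≥ 1 with p3, and !p4 at every k in [1,j-1].
  j=1: rhs fails.
  j=2: rhs fails.
  j=3: rhs fails.
  j=4: rhs fails.
  j=5: rhs fails.
  j=6: rhs fails.
  j=7: rhs fails.
No witness within the range → none.

none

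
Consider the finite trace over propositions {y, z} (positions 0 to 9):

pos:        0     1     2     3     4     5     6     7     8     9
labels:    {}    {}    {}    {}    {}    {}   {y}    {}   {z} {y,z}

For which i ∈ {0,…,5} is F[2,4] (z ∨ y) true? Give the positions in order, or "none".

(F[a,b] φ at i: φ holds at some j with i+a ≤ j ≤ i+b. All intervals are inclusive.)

Evaluate at each i in [0,5]:
  i=0: ✗ (none in [2,4])
  i=1: ✗ (none in [3,5])
  i=2: ✓ (witness j=6)
  i=3: ✓ (witness j=6)
  i=4: ✓ (witness j=6)
  i=5: ✓ (witness j=8)

2, 3, 4, 5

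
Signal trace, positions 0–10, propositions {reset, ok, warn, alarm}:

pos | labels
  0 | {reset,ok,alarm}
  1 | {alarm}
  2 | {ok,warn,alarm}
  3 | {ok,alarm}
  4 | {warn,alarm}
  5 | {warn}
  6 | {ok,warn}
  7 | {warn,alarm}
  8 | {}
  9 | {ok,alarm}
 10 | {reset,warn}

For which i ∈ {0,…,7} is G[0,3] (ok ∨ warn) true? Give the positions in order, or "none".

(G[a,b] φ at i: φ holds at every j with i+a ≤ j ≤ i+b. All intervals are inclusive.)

Evaluate at each i in [0,7]:
  i=0: ✗ (fails at j=1)
  i=1: ✗ (fails at j=1)
  i=2: ✓ (all of [2,5])
  i=3: ✓ (all of [3,6])
  i=4: ✓ (all of [4,7])
  i=5: ✗ (fails at j=8)
  i=6: ✗ (fails at j=8)
  i=7: ✗ (fails at j=8)

2, 3, 4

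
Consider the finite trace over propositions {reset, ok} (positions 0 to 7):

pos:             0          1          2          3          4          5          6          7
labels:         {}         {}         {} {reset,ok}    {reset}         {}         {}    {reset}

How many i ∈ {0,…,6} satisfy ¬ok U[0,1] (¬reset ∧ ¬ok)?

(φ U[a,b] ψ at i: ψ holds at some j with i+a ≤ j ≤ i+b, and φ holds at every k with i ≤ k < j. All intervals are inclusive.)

Evaluate at each i in [0,6]:
  i=0: ✓ (rhs at j=0)
  i=1: ✓ (rhs at j=1)
  i=2: ✓ (rhs at j=2)
  i=3: ✗ (no rhs in [3,4])
  i=4: ✓ (rhs at j=5; lhs holds on [4,4])
  i=5: ✓ (rhs at j=5)
  i=6: ✓ (rhs at j=6)
Positions where it holds: {0, 1, 2, 4, 5, 6} → 6.

6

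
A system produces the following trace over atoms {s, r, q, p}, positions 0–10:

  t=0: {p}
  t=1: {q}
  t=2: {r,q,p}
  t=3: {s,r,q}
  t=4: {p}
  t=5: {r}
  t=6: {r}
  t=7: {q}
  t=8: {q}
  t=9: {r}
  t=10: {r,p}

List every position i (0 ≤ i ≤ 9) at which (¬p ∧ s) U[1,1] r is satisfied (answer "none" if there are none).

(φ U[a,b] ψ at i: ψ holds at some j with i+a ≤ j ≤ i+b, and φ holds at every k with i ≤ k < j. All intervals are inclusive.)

Evaluate at each i in [0,9]:
  i=0: ✗ (no rhs in [1,1])
  i=1: ✗ (lhs fails at k=1 before rhs at j=2)
  i=2: ✗ (lhs fails at k=2 before rhs at j=3)
  i=3: ✗ (no rhs in [4,4])
  i=4: ✗ (lhs fails at k=4 before rhs at j=5)
  i=5: ✗ (lhs fails at k=5 before rhs at j=6)
  i=6: ✗ (no rhs in [7,7])
  i=7: ✗ (no rhs in [8,8])
  i=8: ✗ (lhs fails at k=8 before rhs at j=9)
  i=9: ✗ (lhs fails at k=9 before rhs at j=10)

none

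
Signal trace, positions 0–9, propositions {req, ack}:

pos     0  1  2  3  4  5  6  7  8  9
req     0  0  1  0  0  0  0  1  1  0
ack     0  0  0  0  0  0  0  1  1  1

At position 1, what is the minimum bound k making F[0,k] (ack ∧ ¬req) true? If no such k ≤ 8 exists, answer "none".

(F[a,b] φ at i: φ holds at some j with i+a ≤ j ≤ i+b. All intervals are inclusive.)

8

Scan j = 1,2,… for (ack ∧ ¬req):
  j=1: fails
  j=2: fails
  j=3: fails
  j=4: fails
  j=5: fails
  j=6: fails
  j=7: fails
  j=8: fails
  j=9: holds
First hit at j=9, so smallest k = 9-1 = 8.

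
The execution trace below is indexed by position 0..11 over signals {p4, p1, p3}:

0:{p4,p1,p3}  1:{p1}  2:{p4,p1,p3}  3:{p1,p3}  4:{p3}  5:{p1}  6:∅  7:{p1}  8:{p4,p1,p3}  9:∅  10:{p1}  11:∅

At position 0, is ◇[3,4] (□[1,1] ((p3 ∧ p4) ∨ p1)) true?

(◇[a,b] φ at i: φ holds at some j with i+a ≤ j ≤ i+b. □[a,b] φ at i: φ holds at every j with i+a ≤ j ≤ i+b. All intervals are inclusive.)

Check □[1,1] ((p3 ∧ p4) ∨ p1) at each j in [3,4]:
  j=3: fails at 4
  j=4: holds on [5,5]
Found at j=4 → formula holds.

Yes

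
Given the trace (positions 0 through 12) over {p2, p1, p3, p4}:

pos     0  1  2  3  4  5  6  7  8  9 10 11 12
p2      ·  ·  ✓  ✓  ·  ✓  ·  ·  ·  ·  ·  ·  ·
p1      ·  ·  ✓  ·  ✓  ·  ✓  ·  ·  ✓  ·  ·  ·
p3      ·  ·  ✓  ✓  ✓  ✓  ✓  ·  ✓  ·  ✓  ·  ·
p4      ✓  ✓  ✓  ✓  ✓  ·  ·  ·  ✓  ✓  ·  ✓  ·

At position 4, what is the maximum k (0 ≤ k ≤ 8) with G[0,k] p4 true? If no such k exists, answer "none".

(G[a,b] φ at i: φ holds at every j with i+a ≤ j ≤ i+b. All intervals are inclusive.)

0

p4 must hold from j=4 onward; find where it first fails.
  j=4: holds
  j=5: fails
Holds on [4,4], so largest k = 0.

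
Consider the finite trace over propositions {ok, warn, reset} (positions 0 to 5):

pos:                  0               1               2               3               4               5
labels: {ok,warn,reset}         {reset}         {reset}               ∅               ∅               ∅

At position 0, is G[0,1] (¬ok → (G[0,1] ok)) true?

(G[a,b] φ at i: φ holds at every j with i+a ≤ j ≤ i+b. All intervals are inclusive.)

Check (¬ok → (G[0,1] ok)) at every j in [0,1]:
  j=0: antecedent false → ✓
  j=1: antecedent true; consequent fails at 1 → ✗
Fails at j=1 → formula fails.

False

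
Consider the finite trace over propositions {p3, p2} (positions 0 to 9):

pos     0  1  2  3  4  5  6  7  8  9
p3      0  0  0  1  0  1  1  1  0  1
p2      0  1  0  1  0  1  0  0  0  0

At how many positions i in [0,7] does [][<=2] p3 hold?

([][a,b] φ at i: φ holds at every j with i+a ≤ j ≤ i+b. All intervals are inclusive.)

1

Evaluate at each i in [0,7]:
  i=0: ✗ (fails at j=0)
  i=1: ✗ (fails at j=1)
  i=2: ✗ (fails at j=2)
  i=3: ✗ (fails at j=4)
  i=4: ✗ (fails at j=4)
  i=5: ✓ (all of [5,7])
  i=6: ✗ (fails at j=8)
  i=7: ✗ (fails at j=8)
Positions where it holds: {5} → 1.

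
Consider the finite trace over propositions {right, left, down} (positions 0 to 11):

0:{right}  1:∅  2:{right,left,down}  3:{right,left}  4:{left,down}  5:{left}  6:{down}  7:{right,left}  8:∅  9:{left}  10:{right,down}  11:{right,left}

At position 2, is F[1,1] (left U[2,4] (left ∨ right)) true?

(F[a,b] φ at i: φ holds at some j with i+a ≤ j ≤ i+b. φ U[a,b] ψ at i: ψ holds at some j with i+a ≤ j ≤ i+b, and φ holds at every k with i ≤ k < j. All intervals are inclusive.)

Yes

Check (left U[2,4] (left ∨ right)) at each j in [3,3]:
  j=3: holds
Found at j=3 → formula holds.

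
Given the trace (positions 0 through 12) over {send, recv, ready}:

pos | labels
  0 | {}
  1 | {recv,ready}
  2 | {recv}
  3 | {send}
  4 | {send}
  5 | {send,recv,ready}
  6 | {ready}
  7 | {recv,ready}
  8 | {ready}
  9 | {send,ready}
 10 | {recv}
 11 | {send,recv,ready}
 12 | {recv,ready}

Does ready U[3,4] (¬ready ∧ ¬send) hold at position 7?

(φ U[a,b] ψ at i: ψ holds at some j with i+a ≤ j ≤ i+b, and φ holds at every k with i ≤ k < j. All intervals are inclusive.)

Need some j in [10,11] with (¬ready ∧ ¬send), and ready at every k in [7,j-1].
  j=10: (¬ready ∧ ¬send) holds; ready holds at every k in [7,9] → satisfied.

True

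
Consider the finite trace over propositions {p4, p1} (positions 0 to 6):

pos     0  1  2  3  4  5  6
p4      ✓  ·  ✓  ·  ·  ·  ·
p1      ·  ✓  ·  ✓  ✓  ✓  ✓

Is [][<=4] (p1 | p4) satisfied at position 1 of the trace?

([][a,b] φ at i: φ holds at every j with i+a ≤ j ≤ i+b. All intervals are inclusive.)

Holds

Check (p1 | p4) at every j in [1,5]:
  j=1: true
  j=2: true
  j=3: true
  j=4: true
  j=5: true
All positions satisfy it → formula holds.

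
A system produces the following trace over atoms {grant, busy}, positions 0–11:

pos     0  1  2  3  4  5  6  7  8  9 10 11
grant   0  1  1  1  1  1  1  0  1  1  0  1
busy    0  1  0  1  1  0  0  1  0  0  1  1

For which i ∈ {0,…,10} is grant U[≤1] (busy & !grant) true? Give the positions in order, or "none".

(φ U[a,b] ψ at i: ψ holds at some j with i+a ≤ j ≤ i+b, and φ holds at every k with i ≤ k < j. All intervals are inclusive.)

Evaluate at each i in [0,10]:
  i=0: ✗ (no rhs in [0,1])
  i=1: ✗ (no rhs in [1,2])
  i=2: ✗ (no rhs in [2,3])
  i=3: ✗ (no rhs in [3,4])
  i=4: ✗ (no rhs in [4,5])
  i=5: ✗ (no rhs in [5,6])
  i=6: ✓ (rhs at j=7; lhs holds on [6,6])
  i=7: ✓ (rhs at j=7)
  i=8: ✗ (no rhs in [8,9])
  i=9: ✓ (rhs at j=10; lhs holds on [9,9])
  i=10: ✓ (rhs at j=10)

6, 7, 9, 10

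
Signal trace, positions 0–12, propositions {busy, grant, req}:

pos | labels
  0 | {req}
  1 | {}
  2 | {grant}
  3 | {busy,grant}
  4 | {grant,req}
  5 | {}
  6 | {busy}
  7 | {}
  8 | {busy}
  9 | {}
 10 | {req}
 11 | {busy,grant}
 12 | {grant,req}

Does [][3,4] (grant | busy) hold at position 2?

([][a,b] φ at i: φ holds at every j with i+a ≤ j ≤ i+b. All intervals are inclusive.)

False

Check (grant | busy) at every j in [5,6]:
  j=5: false
  j=6: true
Fails at j=5 → formula fails.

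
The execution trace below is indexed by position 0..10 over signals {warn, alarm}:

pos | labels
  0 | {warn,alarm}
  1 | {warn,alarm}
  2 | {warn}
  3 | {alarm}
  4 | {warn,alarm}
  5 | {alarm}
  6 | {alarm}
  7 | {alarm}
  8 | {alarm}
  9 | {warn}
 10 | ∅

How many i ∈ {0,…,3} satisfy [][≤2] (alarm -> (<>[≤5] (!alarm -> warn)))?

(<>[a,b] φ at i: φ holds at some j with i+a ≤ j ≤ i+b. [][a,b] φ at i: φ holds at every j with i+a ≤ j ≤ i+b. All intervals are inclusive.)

Evaluate at each i in [0,3]:
  i=0: ✓ (all of [0,2])
  i=1: ✓ (all of [1,3])
  i=2: ✓ (all of [2,4])
  i=3: ✓ (all of [3,5])
Positions where it holds: {0, 1, 2, 3} → 4.

4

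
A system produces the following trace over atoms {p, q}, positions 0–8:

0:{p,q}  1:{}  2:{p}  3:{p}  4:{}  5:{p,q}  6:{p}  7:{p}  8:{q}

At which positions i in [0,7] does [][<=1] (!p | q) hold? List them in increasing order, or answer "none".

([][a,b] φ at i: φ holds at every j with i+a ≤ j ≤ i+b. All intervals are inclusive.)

Evaluate at each i in [0,7]:
  i=0: ✓ (all of [0,1])
  i=1: ✗ (fails at j=2)
  i=2: ✗ (fails at j=2)
  i=3: ✗ (fails at j=3)
  i=4: ✓ (all of [4,5])
  i=5: ✗ (fails at j=6)
  i=6: ✗ (fails at j=6)
  i=7: ✗ (fails at j=7)

0, 4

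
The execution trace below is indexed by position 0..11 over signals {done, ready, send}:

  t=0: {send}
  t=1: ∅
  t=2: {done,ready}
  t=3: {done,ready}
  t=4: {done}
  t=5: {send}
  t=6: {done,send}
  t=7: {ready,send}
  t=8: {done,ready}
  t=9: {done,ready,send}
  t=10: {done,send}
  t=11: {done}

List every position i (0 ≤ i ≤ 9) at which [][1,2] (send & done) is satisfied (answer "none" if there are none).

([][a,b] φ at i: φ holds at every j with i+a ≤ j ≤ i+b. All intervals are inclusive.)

Evaluate at each i in [0,9]:
  i=0: ✗ (fails at j=1)
  i=1: ✗ (fails at j=2)
  i=2: ✗ (fails at j=3)
  i=3: ✗ (fails at j=4)
  i=4: ✗ (fails at j=5)
  i=5: ✗ (fails at j=7)
  i=6: ✗ (fails at j=7)
  i=7: ✗ (fails at j=8)
  i=8: ✓ (all of [9,10])
  i=9: ✗ (fails at j=11)

8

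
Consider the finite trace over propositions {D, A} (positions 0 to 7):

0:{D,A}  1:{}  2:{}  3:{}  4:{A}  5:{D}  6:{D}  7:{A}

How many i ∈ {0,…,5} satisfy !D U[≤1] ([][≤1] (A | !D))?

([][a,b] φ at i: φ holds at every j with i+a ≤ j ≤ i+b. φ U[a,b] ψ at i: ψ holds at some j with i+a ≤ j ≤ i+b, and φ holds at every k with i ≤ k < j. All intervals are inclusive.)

Evaluate at each i in [0,5]:
  i=0: ✓ (rhs at j=0)
  i=1: ✓ (rhs at j=1)
  i=2: ✓ (rhs at j=2)
  i=3: ✓ (rhs at j=3)
  i=4: ✗ (no rhs in [4,5])
  i=5: ✗ (no rhs in [5,6])
Positions where it holds: {0, 1, 2, 3} → 4.

4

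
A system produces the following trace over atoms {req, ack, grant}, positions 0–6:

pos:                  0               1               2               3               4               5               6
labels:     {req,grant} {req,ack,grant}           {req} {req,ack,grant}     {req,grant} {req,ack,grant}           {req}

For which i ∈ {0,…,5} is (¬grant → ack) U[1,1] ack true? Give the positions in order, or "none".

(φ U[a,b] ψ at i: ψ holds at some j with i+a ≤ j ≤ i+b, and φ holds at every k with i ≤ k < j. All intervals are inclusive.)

0, 4

Evaluate at each i in [0,5]:
  i=0: ✓ (rhs at j=1; lhs holds on [0,0])
  i=1: ✗ (no rhs in [2,2])
  i=2: ✗ (lhs fails at k=2 before rhs at j=3)
  i=3: ✗ (no rhs in [4,4])
  i=4: ✓ (rhs at j=5; lhs holds on [4,4])
  i=5: ✗ (no rhs in [6,6])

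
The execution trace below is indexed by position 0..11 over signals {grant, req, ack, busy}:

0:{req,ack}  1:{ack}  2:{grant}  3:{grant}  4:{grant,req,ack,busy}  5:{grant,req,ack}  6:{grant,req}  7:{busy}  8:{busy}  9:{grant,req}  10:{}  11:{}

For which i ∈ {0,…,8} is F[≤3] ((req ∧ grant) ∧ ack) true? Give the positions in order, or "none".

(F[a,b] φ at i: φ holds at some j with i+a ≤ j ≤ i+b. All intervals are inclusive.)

1, 2, 3, 4, 5

Evaluate at each i in [0,8]:
  i=0: ✗ (none in [0,3])
  i=1: ✓ (witness j=4)
  i=2: ✓ (witness j=4)
  i=3: ✓ (witness j=4)
  i=4: ✓ (witness j=4)
  i=5: ✓ (witness j=5)
  i=6: ✗ (none in [6,9])
  i=7: ✗ (none in [7,10])
  i=8: ✗ (none in [8,11])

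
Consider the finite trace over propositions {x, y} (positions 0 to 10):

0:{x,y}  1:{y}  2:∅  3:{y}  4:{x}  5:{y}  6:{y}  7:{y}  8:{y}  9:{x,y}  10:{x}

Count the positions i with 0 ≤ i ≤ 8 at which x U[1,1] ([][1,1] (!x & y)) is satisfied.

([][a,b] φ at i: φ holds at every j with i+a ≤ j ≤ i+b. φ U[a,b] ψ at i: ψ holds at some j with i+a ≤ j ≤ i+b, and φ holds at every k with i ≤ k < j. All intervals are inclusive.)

1

Evaluate at each i in [0,8]:
  i=0: ✗ (no rhs in [1,1])
  i=1: ✗ (lhs fails at k=1 before rhs at j=2)
  i=2: ✗ (no rhs in [3,3])
  i=3: ✗ (lhs fails at k=3 before rhs at j=4)
  i=4: ✓ (rhs at j=5; lhs holds on [4,4])
  i=5: ✗ (lhs fails at k=5 before rhs at j=6)
  i=6: ✗ (lhs fails at k=6 before rhs at j=7)
  i=7: ✗ (no rhs in [8,8])
  i=8: ✗ (no rhs in [9,9])
Positions where it holds: {4} → 1.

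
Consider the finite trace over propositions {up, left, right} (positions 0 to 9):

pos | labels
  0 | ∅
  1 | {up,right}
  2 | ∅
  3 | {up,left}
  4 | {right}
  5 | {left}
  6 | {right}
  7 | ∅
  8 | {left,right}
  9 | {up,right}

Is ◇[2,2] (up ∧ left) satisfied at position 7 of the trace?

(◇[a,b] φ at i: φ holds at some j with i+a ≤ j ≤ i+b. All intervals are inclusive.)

False

Check (up ∧ left) at each j in [9,9]:
  j=9: false
No position in the window satisfies it → formula fails.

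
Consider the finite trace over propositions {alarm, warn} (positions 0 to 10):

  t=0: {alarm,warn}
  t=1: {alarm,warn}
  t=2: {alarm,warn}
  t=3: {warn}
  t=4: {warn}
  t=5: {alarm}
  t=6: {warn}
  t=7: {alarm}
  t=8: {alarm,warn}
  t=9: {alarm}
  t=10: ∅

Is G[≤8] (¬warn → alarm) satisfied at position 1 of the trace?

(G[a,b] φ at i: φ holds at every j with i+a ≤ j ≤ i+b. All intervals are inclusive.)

Holds

Check (¬warn → alarm) at every j in [1,9]:
  j=1: antecedent false → ✓
  j=2: antecedent false → ✓
  j=3: antecedent false → ✓
  j=4: antecedent false → ✓
  j=5: antecedent true; consequent true → ✓
  j=6: antecedent false → ✓
  j=7: antecedent true; consequent true → ✓
  j=8: antecedent false → ✓
  j=9: antecedent true; consequent true → ✓
All positions satisfy it → formula holds.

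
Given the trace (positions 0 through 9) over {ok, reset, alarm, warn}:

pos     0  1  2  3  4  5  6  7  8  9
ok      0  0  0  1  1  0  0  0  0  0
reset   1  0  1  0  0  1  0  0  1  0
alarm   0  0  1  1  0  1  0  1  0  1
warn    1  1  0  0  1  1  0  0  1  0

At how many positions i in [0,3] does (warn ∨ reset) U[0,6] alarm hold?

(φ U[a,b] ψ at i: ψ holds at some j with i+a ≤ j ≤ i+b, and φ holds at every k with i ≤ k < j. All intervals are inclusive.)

4

Evaluate at each i in [0,3]:
  i=0: ✓ (rhs at j=2; lhs holds on [0,1])
  i=1: ✓ (rhs at j=2; lhs holds on [1,1])
  i=2: ✓ (rhs at j=2)
  i=3: ✓ (rhs at j=3)
Positions where it holds: {0, 1, 2, 3} → 4.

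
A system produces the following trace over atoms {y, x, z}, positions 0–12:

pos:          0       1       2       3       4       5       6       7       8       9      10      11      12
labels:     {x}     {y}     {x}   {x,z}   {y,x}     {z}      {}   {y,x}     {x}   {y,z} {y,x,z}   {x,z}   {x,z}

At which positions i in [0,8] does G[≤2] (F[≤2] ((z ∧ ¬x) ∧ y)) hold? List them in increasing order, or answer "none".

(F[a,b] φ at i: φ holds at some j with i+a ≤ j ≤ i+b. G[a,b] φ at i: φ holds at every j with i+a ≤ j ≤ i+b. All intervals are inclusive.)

Evaluate at each i in [0,8]:
  i=0: ✗ (fails at j=0)
  i=1: ✗ (fails at j=1)
  i=2: ✗ (fails at j=2)
  i=3: ✗ (fails at j=3)
  i=4: ✗ (fails at j=4)
  i=5: ✗ (fails at j=5)
  i=6: ✗ (fails at j=6)
  i=7: ✓ (all of [7,9])
  i=8: ✗ (fails at j=10)

7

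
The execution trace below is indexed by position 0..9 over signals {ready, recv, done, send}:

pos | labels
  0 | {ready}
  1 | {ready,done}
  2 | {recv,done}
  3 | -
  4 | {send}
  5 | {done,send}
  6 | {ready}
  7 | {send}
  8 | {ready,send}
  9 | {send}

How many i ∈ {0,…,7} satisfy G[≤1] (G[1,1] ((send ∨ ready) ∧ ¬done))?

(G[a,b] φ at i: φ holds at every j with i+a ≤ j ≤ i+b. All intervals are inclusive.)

Evaluate at each i in [0,7]:
  i=0: ✗ (fails at j=0)
  i=1: ✗ (fails at j=1)
  i=2: ✗ (fails at j=2)
  i=3: ✗ (fails at j=4)
  i=4: ✗ (fails at j=4)
  i=5: ✓ (all of [5,6])
  i=6: ✓ (all of [6,7])
  i=7: ✓ (all of [7,8])
Positions where it holds: {5, 6, 7} → 3.

3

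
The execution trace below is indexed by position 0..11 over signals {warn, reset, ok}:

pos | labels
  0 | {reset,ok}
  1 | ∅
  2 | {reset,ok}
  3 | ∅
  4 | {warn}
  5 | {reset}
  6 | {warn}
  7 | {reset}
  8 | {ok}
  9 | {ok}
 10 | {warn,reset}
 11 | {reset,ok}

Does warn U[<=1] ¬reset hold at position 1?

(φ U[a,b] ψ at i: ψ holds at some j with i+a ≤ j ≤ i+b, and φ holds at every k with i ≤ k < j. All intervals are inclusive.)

Holds

Need some j in [1,2] with ¬reset, and warn at every k in [1,j-1].
  j=1: ¬reset holds; no prefix to check → satisfied.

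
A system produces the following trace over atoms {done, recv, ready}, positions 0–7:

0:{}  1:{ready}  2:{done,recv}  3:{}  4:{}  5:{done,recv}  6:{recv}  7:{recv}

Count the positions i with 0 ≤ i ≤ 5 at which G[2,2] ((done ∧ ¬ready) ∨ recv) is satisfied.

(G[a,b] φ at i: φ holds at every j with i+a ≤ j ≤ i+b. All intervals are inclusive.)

Evaluate at each i in [0,5]:
  i=0: ✓ (all of [2,2])
  i=1: ✗ (fails at j=3)
  i=2: ✗ (fails at j=4)
  i=3: ✓ (all of [5,5])
  i=4: ✓ (all of [6,6])
  i=5: ✓ (all of [7,7])
Positions where it holds: {0, 3, 4, 5} → 4.

4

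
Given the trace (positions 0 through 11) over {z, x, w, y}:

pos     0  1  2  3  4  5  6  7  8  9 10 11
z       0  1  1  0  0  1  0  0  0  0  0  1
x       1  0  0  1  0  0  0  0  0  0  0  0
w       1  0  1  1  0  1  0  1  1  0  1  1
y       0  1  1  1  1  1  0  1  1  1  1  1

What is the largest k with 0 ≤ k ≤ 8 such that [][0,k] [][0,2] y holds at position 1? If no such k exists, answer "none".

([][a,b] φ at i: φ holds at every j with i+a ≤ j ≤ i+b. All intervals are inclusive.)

2

[][0,2] y must hold from j=1 onward; find where it first fails.
  j=1: holds
  j=2: holds
  j=3: holds
  j=4: fails
Holds on [1,3], so largest k = 2.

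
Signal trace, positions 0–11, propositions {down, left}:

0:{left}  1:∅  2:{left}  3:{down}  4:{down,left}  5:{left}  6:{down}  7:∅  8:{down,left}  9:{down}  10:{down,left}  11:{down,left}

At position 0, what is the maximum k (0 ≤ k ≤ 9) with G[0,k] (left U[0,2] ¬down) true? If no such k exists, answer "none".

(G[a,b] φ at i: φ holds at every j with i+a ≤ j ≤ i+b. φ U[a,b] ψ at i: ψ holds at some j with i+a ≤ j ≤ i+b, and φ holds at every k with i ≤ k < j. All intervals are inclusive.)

(left U[0,2] ¬down) must hold from j=0 onward; find where it first fails.
  j=0: holds
  j=1: holds
  j=2: holds
  j=3: fails
Holds on [0,2], so largest k = 2.

2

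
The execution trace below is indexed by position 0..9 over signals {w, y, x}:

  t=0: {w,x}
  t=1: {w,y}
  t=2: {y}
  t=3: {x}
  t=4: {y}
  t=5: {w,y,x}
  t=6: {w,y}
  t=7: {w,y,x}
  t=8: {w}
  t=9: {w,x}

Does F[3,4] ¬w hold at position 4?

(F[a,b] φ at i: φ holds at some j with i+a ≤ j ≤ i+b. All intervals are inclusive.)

No

Check ¬w at each j in [7,8]:
  j=7: false
  j=8: false
No position in the window satisfies it → formula fails.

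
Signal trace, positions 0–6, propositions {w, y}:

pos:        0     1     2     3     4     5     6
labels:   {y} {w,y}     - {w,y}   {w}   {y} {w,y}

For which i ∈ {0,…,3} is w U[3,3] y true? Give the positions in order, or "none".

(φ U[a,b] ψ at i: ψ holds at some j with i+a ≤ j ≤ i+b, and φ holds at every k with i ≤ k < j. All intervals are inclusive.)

Evaluate at each i in [0,3]:
  i=0: ✗ (lhs fails at k=0 before rhs at j=3)
  i=1: ✗ (no rhs in [4,4])
  i=2: ✗ (lhs fails at k=2 before rhs at j=5)
  i=3: ✗ (lhs fails at k=5 before rhs at j=6)

none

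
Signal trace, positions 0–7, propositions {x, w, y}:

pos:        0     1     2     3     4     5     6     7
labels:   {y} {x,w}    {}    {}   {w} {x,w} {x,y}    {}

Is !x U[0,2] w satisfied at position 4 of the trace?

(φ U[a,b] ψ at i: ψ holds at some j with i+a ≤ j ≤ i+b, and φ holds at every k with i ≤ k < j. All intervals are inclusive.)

Need some j in [4,6] with w, and !x at every k in [4,j-1].
  j=4: w holds; no prefix to check → satisfied.

True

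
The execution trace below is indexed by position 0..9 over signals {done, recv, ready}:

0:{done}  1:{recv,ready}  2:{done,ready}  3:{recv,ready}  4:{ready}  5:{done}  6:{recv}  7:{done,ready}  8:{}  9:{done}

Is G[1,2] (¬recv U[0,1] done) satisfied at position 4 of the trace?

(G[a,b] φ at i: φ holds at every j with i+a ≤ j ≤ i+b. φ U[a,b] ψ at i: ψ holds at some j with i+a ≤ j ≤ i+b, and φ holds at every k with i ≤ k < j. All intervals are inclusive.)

Does not hold

Check (¬recv U[0,1] done) at every j in [5,6]:
  j=5: holds
  j=6: fails
Fails at j=6 → formula fails.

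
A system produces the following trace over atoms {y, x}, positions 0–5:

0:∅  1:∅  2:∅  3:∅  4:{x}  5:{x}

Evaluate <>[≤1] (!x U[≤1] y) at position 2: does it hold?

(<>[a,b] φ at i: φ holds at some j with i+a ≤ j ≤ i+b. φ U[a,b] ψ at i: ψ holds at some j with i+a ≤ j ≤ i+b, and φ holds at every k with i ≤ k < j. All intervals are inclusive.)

False

Check (!x U[≤1] y) at each j in [2,3]:
  j=2: fails
  j=3: fails
No position in the window satisfies it → formula fails.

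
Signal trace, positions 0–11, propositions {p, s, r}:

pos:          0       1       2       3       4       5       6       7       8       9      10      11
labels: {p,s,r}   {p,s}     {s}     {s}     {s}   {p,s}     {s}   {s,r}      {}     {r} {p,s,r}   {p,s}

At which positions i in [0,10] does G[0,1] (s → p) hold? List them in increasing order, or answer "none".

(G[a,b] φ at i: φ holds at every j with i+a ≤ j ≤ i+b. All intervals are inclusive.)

Evaluate at each i in [0,10]:
  i=0: ✓ (all of [0,1])
  i=1: ✗ (fails at j=2)
  i=2: ✗ (fails at j=2)
  i=3: ✗ (fails at j=3)
  i=4: ✗ (fails at j=4)
  i=5: ✗ (fails at j=6)
  i=6: ✗ (fails at j=6)
  i=7: ✗ (fails at j=7)
  i=8: ✓ (all of [8,9])
  i=9: ✓ (all of [9,10])
  i=10: ✓ (all of [10,11])

0, 8, 9, 10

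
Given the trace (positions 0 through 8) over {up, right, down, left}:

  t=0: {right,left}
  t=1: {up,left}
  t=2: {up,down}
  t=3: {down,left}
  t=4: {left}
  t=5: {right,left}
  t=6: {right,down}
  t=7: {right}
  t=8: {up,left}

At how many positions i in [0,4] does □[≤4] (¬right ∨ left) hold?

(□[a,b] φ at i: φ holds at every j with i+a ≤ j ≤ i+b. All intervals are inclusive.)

Evaluate at each i in [0,4]:
  i=0: ✓ (all of [0,4])
  i=1: ✓ (all of [1,5])
  i=2: ✗ (fails at j=6)
  i=3: ✗ (fails at j=6)
  i=4: ✗ (fails at j=6)
Positions where it holds: {0, 1} → 2.

2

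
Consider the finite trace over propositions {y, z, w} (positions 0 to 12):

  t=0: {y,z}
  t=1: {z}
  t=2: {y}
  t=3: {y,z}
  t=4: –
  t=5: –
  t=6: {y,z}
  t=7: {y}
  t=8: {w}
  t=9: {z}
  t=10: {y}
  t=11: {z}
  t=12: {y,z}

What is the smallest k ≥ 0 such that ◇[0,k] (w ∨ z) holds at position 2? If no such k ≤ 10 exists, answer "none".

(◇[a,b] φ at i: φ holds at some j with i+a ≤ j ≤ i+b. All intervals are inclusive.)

Scan j = 2,3,… for (w ∨ z):
  j=2: fails
  j=3: holds
First hit at j=3, so smallest k = 3-2 = 1.

1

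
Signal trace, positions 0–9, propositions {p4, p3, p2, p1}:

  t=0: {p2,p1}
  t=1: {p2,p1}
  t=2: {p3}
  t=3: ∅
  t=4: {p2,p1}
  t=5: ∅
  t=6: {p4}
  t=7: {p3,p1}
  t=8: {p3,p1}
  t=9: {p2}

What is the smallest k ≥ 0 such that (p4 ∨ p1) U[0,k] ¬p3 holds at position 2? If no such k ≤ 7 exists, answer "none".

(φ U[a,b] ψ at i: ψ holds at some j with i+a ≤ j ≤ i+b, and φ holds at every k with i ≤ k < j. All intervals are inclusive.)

none

Need earliest j ≥ 2 with ¬p3, and (p4 ∨ p1) at every k in [2,j-1].
  j=2: rhs fails.
  j=3: rhs holds but lhs fails at k=2.
  j=4: rhs holds but lhs fails at k=2.
  j=5: rhs holds but lhs fails at k=2.
  j=6: rhs holds but lhs fails at k=2.
  j=7: rhs fails.
  j=8: rhs fails.
  j=9: rhs holds but lhs fails at k=2.
No witness within the range → none.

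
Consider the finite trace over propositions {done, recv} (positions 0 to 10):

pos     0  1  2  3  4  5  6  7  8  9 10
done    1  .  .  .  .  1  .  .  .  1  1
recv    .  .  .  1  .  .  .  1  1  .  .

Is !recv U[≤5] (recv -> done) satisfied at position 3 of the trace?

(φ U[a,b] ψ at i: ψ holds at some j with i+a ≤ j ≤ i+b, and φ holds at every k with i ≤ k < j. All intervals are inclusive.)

Does not hold

Need some j in [3,8] with (recv -> done), and !recv at every k in [3,j-1].
  j=3: (recv -> done) false.
  j=4: (recv -> done) holds, but !recv fails at k=3 → not this j.
  j=5: (recv -> done) holds, but !recv fails at k=3 → not this j.
  j=6: (recv -> done) holds, but !recv fails at k=3 → not this j.
  j=7: (recv -> done) false.
  j=8: (recv -> done) false.
No j in the window works → until fails.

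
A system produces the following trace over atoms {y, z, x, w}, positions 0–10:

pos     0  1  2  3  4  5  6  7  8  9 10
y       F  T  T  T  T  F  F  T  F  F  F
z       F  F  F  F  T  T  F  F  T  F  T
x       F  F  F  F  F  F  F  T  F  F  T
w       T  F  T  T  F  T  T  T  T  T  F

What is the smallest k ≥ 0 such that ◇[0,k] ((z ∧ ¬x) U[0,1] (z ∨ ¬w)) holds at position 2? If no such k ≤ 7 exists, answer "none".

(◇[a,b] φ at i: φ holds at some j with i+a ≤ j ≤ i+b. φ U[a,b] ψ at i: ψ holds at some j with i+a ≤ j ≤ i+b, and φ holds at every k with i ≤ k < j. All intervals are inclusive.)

Scan j = 2,3,… for ((z ∧ ¬x) U[0,1] (z ∨ ¬w)):
  j=2: fails
  j=3: fails
  j=4: holds
First hit at j=4, so smallest k = 4-2 = 2.

2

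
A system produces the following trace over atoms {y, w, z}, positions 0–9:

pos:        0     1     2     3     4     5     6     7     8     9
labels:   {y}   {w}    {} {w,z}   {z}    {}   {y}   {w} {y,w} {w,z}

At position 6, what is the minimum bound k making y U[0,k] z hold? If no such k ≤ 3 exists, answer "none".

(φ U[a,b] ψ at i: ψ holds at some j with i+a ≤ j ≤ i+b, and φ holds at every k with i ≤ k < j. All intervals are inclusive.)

Need earliest j ≥ 6 with z, and y at every k in [6,j-1].
  j=6: rhs fails.
  j=7: rhs fails.
  j=8: rhs fails.
  j=9: rhs holds but lhs fails at k=7.
No witness within the range → none.

none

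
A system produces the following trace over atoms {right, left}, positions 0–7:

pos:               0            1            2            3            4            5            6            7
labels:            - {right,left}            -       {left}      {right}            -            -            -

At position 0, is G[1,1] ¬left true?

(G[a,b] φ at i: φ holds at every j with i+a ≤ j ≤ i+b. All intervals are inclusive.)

False

Check ¬left at every j in [1,1]:
  j=1: false
Fails at j=1 → formula fails.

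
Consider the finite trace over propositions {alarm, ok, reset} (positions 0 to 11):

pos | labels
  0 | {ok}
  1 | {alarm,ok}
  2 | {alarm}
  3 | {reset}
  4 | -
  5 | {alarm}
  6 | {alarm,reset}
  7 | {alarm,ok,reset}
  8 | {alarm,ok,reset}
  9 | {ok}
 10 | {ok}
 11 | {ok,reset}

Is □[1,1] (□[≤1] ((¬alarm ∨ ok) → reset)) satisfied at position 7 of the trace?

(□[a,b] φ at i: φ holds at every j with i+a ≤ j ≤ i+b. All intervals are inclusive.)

False

Check □[≤1] ((¬alarm ∨ ok) → reset) at every j in [8,8]:
  j=8: fails at 9
Fails at j=8 → formula fails.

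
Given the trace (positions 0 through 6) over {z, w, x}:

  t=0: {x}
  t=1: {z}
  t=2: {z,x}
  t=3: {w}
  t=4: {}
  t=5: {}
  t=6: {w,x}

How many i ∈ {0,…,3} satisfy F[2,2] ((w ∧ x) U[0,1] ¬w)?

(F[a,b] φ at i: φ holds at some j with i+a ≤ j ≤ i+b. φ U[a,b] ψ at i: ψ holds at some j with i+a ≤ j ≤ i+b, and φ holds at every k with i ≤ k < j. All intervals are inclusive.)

3

Evaluate at each i in [0,3]:
  i=0: ✓ (witness j=2)
  i=1: ✗ (none in [3,3])
  i=2: ✓ (witness j=4)
  i=3: ✓ (witness j=5)
Positions where it holds: {0, 2, 3} → 3.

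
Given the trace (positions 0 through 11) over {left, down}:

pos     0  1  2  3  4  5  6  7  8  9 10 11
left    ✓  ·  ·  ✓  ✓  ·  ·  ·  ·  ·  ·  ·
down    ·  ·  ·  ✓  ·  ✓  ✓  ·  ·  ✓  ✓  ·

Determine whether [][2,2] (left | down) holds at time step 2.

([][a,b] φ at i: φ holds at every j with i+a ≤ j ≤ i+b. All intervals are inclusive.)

Holds

Check (left | down) at every j in [4,4]:
  j=4: true
All positions satisfy it → formula holds.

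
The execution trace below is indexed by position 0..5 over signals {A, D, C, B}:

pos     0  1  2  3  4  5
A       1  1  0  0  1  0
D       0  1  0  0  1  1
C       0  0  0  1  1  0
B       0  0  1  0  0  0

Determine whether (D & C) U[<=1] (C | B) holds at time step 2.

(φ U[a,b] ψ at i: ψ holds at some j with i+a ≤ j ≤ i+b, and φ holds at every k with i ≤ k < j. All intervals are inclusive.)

Need some j in [2,3] with (C | B), and (D & C) at every k in [2,j-1].
  j=2: (C | B) holds; no prefix to check → satisfied.

Yes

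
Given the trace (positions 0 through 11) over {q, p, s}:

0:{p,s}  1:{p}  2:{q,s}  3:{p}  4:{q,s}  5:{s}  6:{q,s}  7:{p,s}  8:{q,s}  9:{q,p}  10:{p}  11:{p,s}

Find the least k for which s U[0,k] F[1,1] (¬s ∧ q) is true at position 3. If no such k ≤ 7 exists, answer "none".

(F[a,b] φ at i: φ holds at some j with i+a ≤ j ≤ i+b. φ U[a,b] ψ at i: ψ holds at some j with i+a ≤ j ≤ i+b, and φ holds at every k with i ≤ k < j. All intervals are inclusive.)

none

Need earliest j ≥ 3 with F[1,1] (¬s ∧ q), and s at every k in [3,j-1].
  j=3: rhs fails.
  j=4: rhs fails.
  j=5: rhs fails.
  j=6: rhs fails.
  j=7: rhs fails.
  j=8: rhs holds but lhs fails at k=3.
  j=9: rhs fails.
  j=10: rhs fails.
No witness within the range → none.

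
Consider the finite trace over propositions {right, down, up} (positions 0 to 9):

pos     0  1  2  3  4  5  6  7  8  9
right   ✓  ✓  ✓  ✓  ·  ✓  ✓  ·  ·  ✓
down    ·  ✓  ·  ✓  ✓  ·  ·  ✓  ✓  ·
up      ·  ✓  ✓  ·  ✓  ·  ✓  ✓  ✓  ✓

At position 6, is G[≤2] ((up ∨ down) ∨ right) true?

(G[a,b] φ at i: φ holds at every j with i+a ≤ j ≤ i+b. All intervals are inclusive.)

Check ((up ∨ down) ∨ right) at every j in [6,8]:
  j=6: true
  j=7: true
  j=8: true
All positions satisfy it → formula holds.

Holds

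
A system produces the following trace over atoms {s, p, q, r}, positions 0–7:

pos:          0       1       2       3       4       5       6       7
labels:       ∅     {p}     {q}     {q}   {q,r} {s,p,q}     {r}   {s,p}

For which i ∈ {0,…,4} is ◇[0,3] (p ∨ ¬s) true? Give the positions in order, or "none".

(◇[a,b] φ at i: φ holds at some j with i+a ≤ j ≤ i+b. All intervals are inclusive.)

Evaluate at each i in [0,4]:
  i=0: ✓ (witness j=0)
  i=1: ✓ (witness j=1)
  i=2: ✓ (witness j=2)
  i=3: ✓ (witness j=3)
  i=4: ✓ (witness j=4)

0, 1, 2, 3, 4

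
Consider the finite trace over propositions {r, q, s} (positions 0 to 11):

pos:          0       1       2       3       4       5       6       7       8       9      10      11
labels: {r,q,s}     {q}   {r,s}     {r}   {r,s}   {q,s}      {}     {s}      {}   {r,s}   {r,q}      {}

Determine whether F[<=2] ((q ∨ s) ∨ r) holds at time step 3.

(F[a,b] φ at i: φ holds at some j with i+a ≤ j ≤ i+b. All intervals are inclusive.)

Check ((q ∨ s) ∨ r) at each j in [3,5]:
  j=3: true
  j=4: true
  j=5: true
Found at j=3 → formula holds.

Yes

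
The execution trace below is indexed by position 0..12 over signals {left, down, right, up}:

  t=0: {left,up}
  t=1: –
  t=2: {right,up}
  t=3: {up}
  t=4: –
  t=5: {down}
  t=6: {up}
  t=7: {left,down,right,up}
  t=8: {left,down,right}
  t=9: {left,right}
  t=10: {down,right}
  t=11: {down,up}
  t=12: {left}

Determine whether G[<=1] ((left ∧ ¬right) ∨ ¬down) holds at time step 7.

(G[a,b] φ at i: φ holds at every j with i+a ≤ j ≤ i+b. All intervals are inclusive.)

Does not hold

Check ((left ∧ ¬right) ∨ ¬down) at every j in [7,8]:
  j=7: false
  j=8: false
Fails at j=7 → formula fails.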